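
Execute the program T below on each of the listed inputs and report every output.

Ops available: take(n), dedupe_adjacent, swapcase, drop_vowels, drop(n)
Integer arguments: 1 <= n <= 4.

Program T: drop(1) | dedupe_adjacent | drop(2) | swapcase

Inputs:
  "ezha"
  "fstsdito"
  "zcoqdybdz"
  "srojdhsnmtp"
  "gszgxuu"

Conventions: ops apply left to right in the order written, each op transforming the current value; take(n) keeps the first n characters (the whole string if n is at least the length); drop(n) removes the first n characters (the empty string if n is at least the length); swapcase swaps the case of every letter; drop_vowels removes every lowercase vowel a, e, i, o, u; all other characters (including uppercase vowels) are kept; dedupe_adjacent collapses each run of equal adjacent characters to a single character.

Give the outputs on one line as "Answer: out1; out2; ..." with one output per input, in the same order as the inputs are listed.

"A"; "SDITO"; "QDYBDZ"; "JDHSNMTP"; "GXU"

Execution, op by op:
  "ezha" -> "zha" -> "zha" -> "a" -> "A"
  "fstsdito" -> "stsdito" -> "stsdito" -> "sdito" -> "SDITO"
  "zcoqdybdz" -> "coqdybdz" -> "coqdybdz" -> "qdybdz" -> "QDYBDZ"
  "srojdhsnmtp" -> "rojdhsnmtp" -> "rojdhsnmtp" -> "jdhsnmtp" -> "JDHSNMTP"
  "gszgxuu" -> "szgxuu" -> "szgxu" -> "gxu" -> "GXU"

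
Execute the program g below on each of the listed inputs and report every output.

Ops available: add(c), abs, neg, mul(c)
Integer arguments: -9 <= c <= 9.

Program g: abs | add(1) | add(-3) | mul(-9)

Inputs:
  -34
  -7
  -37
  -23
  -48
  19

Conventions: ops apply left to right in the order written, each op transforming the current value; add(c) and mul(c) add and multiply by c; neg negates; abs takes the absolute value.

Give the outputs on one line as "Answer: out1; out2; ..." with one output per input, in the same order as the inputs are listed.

-288; -45; -315; -189; -414; -153

Execution, op by op:
  -34 -> 34 -> 35 -> 32 -> -288
  -7 -> 7 -> 8 -> 5 -> -45
  -37 -> 37 -> 38 -> 35 -> -315
  -23 -> 23 -> 24 -> 21 -> -189
  -48 -> 48 -> 49 -> 46 -> -414
  19 -> 19 -> 20 -> 17 -> -153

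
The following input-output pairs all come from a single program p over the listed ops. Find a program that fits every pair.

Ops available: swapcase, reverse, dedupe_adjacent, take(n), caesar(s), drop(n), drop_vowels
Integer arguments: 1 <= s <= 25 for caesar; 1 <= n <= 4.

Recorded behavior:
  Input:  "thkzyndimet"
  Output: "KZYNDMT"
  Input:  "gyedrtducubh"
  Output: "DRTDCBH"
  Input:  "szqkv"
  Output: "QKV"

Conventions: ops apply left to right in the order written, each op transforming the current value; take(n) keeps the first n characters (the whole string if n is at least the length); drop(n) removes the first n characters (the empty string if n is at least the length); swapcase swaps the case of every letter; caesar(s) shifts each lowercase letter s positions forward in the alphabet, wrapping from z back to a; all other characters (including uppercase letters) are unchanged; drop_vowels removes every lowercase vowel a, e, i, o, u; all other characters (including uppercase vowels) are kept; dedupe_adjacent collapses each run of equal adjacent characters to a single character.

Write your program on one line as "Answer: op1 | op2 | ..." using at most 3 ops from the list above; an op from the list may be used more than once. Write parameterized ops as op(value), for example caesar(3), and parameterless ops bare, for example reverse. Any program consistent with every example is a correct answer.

drop(2) | drop_vowels | swapcase

Check, running the answer program on each example:
  "thkzyndimet" -> "kzyndimet" -> "kzyndmt" -> "KZYNDMT"
  "gyedrtducubh" -> "edrtducubh" -> "drtdcbh" -> "DRTDCBH"
  "szqkv" -> "qkv" -> "qkv" -> "QKV"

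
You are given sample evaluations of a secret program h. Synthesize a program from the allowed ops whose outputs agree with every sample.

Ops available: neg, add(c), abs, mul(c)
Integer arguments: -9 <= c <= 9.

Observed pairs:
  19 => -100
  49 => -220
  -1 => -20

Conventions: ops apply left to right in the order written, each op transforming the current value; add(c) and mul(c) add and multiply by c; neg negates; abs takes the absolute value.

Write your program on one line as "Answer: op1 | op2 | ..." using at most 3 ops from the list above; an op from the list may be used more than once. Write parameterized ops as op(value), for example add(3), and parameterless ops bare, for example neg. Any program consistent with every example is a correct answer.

add(6) | mul(-4)

Check, running the answer program on each example:
  19 -> 25 -> -100
  49 -> 55 -> -220
  -1 -> 5 -> -20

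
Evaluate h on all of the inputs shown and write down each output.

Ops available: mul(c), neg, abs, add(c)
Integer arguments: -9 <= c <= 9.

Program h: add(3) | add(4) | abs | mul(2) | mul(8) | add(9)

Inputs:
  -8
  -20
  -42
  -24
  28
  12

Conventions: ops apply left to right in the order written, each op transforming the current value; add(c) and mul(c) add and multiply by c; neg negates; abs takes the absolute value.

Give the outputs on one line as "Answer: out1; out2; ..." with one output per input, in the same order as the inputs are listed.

Execution, op by op:
  -8 -> -5 -> -1 -> 1 -> 2 -> 16 -> 25
  -20 -> -17 -> -13 -> 13 -> 26 -> 208 -> 217
  -42 -> -39 -> -35 -> 35 -> 70 -> 560 -> 569
  -24 -> -21 -> -17 -> 17 -> 34 -> 272 -> 281
  28 -> 31 -> 35 -> 35 -> 70 -> 560 -> 569
  12 -> 15 -> 19 -> 19 -> 38 -> 304 -> 313

25; 217; 569; 281; 569; 313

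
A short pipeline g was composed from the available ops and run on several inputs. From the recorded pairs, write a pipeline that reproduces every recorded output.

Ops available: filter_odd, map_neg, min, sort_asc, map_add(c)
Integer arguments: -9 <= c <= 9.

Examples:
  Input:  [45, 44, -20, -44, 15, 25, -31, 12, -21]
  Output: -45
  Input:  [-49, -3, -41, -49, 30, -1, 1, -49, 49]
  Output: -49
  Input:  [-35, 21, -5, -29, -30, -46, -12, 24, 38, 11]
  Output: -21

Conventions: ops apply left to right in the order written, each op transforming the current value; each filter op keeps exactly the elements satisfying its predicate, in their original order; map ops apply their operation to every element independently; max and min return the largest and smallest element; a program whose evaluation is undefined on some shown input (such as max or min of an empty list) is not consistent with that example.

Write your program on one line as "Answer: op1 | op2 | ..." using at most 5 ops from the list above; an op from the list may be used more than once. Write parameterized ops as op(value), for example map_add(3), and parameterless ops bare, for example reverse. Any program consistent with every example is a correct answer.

map_neg | filter_odd | sort_asc | min

Check, running the answer program on each example:
  [45, 44, -20, -44, 15, 25, -31, 12, -21] -> [-45, -44, 20, 44, -15, -25, 31, -12, 21] -> [-45, -15, -25, 31, 21] -> [-45, -25, -15, 21, 31] -> -45
  [-49, -3, -41, -49, 30, -1, 1, -49, 49] -> [49, 3, 41, 49, -30, 1, -1, 49, -49] -> [49, 3, 41, 49, 1, -1, 49, -49] -> [-49, -1, 1, 3, 41, 49, 49, 49] -> -49
  [-35, 21, -5, -29, -30, -46, -12, 24, 38, 11] -> [35, -21, 5, 29, 30, 46, 12, -24, -38, -11] -> [35, -21, 5, 29, -11] -> [-21, -11, 5, 29, 35] -> -21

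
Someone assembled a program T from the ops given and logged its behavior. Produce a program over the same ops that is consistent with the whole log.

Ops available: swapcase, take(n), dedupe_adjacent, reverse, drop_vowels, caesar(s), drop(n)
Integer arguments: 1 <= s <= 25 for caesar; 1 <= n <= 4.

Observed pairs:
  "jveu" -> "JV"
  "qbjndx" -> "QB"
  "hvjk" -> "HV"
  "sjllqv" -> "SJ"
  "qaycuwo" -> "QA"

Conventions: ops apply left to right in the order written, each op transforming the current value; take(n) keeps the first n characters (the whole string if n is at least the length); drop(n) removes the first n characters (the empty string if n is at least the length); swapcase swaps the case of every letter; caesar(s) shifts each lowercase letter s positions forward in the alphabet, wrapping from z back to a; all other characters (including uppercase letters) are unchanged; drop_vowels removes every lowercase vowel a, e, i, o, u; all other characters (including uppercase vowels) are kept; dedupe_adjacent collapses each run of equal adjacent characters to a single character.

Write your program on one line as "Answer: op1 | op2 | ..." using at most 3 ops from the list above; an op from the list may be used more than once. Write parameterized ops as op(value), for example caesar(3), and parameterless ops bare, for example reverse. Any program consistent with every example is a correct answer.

take(3) | take(2) | swapcase

Check, running the answer program on each example:
  "jveu" -> "jve" -> "jv" -> "JV"
  "qbjndx" -> "qbj" -> "qb" -> "QB"
  "hvjk" -> "hvj" -> "hv" -> "HV"
  "sjllqv" -> "sjl" -> "sj" -> "SJ"
  "qaycuwo" -> "qay" -> "qa" -> "QA"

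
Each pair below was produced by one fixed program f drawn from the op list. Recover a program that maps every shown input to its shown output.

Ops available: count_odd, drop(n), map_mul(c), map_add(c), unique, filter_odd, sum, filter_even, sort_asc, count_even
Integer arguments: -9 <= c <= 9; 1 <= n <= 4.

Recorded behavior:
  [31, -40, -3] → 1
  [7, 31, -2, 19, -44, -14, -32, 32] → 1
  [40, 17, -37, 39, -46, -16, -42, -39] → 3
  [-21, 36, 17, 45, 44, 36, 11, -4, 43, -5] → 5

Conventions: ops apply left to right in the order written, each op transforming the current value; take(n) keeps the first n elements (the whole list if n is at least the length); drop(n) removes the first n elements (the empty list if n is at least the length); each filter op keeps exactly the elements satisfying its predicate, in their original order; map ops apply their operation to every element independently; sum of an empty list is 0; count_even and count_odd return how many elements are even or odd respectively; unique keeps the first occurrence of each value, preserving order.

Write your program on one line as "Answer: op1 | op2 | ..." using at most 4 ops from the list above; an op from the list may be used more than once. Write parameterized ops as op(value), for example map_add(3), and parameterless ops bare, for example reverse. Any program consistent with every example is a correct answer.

map_mul(5) | drop(2) | filter_odd | count_odd

Check, running the answer program on each example:
  [31, -40, -3] -> [155, -200, -15] -> [-15] -> [-15] -> 1
  [7, 31, -2, 19, -44, -14, -32, 32] -> [35, 155, -10, 95, -220, -70, -160, 160] -> [-10, 95, -220, -70, -160, 160] -> [95] -> 1
  [40, 17, -37, 39, -46, -16, -42, -39] -> [200, 85, -185, 195, -230, -80, -210, -195] -> [-185, 195, -230, -80, -210, -195] -> [-185, 195, -195] -> 3
  [-21, 36, 17, 45, 44, 36, 11, -4, 43, -5] -> [-105, 180, 85, 225, 220, 180, 55, -20, 215, -25] -> [85, 225, 220, 180, 55, -20, 215, -25] -> [85, 225, 55, 215, -25] -> 5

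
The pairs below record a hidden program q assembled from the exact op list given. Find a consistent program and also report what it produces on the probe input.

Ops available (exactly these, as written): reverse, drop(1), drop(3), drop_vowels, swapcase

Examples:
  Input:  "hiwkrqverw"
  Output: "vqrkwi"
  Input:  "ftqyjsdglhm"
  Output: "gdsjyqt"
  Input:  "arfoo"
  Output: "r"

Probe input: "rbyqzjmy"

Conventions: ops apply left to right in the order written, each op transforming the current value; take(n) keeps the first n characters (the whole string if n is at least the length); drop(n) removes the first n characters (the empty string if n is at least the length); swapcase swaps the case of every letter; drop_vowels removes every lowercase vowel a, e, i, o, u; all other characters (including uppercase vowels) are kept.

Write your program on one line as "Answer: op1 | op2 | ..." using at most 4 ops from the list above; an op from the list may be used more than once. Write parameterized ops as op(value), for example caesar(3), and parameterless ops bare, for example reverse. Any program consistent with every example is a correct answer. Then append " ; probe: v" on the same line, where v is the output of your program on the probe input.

drop(1) | reverse | drop(3) ; probe: "zqyb"

Check, running the answer program on each example:
  "hiwkrqverw" -> "iwkrqverw" -> "wrevqrkwi" -> "vqrkwi"
  "ftqyjsdglhm" -> "tqyjsdglhm" -> "mhlgdsjyqt" -> "gdsjyqt"
  "arfoo" -> "rfoo" -> "oofr" -> "r"
  probe: "rbyqzjmy" -> "byqzjmy" -> "ymjzqyb" -> "zqyb"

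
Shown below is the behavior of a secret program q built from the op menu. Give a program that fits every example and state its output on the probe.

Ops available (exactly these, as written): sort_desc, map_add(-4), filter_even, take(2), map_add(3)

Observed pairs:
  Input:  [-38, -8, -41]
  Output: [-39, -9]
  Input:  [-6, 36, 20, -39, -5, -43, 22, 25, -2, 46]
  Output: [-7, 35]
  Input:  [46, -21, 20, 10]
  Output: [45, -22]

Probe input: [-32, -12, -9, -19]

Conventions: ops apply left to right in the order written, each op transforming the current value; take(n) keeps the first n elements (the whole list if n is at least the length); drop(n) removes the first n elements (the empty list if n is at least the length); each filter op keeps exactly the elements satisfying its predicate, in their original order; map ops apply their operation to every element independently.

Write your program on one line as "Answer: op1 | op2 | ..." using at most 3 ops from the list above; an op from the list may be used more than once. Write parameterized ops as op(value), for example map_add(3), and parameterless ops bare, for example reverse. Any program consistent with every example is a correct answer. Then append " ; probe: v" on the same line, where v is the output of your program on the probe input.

map_add(-4) | take(2) | map_add(3) ; probe: [-33, -13]

Check, running the answer program on each example:
  [-38, -8, -41] -> [-42, -12, -45] -> [-42, -12] -> [-39, -9]
  [-6, 36, 20, -39, -5, -43, 22, 25, -2, 46] -> [-10, 32, 16, -43, -9, -47, 18, 21, -6, 42] -> [-10, 32] -> [-7, 35]
  [46, -21, 20, 10] -> [42, -25, 16, 6] -> [42, -25] -> [45, -22]
  probe: [-32, -12, -9, -19] -> [-36, -16, -13, -23] -> [-36, -16] -> [-33, -13]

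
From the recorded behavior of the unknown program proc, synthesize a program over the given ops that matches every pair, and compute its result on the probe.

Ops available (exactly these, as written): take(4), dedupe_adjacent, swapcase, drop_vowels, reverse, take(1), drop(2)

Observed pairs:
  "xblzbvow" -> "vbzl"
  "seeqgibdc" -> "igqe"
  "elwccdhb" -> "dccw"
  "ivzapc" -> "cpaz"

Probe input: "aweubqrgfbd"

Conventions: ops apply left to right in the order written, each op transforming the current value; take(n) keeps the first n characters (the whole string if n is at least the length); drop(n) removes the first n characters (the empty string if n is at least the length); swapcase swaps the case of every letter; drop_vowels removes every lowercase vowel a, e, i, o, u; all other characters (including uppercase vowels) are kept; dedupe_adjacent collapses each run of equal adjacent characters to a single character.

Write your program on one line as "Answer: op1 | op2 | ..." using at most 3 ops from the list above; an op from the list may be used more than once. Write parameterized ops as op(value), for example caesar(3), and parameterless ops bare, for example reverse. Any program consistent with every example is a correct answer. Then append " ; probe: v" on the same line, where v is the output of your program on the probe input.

drop(2) | take(4) | reverse ; probe: "qbue"

Check, running the answer program on each example:
  "xblzbvow" -> "lzbvow" -> "lzbv" -> "vbzl"
  "seeqgibdc" -> "eqgibdc" -> "eqgi" -> "igqe"
  "elwccdhb" -> "wccdhb" -> "wccd" -> "dccw"
  "ivzapc" -> "zapc" -> "zapc" -> "cpaz"
  probe: "aweubqrgfbd" -> "eubqrgfbd" -> "eubq" -> "qbue"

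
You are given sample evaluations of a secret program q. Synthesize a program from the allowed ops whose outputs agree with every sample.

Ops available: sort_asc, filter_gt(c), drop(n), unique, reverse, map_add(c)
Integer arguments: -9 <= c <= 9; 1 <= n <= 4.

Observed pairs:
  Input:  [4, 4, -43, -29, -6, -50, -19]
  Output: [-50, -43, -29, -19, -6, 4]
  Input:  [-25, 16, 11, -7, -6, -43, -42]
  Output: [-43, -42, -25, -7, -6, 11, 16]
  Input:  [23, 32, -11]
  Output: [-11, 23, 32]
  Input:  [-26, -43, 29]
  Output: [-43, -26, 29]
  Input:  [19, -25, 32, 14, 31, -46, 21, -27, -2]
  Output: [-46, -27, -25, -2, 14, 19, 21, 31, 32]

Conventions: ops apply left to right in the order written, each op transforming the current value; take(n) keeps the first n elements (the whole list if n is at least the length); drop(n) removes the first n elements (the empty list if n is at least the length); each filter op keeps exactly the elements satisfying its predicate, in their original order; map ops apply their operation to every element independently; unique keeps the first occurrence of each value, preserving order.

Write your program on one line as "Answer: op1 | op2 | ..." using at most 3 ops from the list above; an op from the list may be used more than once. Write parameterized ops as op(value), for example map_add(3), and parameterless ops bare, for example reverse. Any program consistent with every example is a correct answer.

sort_asc | unique

Check, running the answer program on each example:
  [4, 4, -43, -29, -6, -50, -19] -> [-50, -43, -29, -19, -6, 4, 4] -> [-50, -43, -29, -19, -6, 4]
  [-25, 16, 11, -7, -6, -43, -42] -> [-43, -42, -25, -7, -6, 11, 16] -> [-43, -42, -25, -7, -6, 11, 16]
  [23, 32, -11] -> [-11, 23, 32] -> [-11, 23, 32]
  [-26, -43, 29] -> [-43, -26, 29] -> [-43, -26, 29]
  [19, -25, 32, 14, 31, -46, 21, -27, -2] -> [-46, -27, -25, -2, 14, 19, 21, 31, 32] -> [-46, -27, -25, -2, 14, 19, 21, 31, 32]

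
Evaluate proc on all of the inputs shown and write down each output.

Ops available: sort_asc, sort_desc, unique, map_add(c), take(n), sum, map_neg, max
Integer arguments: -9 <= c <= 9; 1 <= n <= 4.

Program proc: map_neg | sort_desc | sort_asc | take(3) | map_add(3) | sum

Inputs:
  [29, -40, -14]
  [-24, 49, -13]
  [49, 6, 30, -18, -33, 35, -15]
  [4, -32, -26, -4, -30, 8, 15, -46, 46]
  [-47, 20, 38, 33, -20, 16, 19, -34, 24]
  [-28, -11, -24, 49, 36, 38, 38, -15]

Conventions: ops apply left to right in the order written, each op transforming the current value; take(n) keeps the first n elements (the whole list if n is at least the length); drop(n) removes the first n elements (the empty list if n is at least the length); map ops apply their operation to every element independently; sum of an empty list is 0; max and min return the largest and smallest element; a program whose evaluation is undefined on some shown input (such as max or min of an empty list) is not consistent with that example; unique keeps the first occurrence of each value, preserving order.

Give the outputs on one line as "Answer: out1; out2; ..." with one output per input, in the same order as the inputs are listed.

Execution, op by op:
  [29, -40, -14] -> [-29, 40, 14] -> [40, 14, -29] -> [-29, 14, 40] -> [-29, 14, 40] -> [-26, 17, 43] -> 34
  [-24, 49, -13] -> [24, -49, 13] -> [24, 13, -49] -> [-49, 13, 24] -> [-49, 13, 24] -> [-46, 16, 27] -> -3
  [49, 6, 30, -18, -33, 35, -15] -> [-49, -6, -30, 18, 33, -35, 15] -> [33, 18, 15, -6, -30, -35, -49] -> [-49, -35, -30, -6, 15, 18, 33] -> [-49, -35, -30] -> [-46, -32, -27] -> -105
  [4, -32, -26, -4, -30, 8, 15, -46, 46] -> [-4, 32, 26, 4, 30, -8, -15, 46, -46] -> [46, 32, 30, 26, 4, -4, -8, -15, -46] -> [-46, -15, -8, -4, 4, 26, 30, 32, 46] -> [-46, -15, -8] -> [-43, -12, -5] -> -60
  [-47, 20, 38, 33, -20, 16, 19, -34, 24] -> [47, -20, -38, -33, 20, -16, -19, 34, -24] -> [47, 34, 20, -16, -19, -20, -24, -33, -38] -> [-38, -33, -24, -20, -19, -16, 20, 34, 47] -> [-38, -33, -24] -> [-35, -30, -21] -> -86
  [-28, -11, -24, 49, 36, 38, 38, -15] -> [28, 11, 24, -49, -36, -38, -38, 15] -> [28, 24, 15, 11, -36, -38, -38, -49] -> [-49, -38, -38, -36, 11, 15, 24, 28] -> [-49, -38, -38] -> [-46, -35, -35] -> -116

34; -3; -105; -60; -86; -116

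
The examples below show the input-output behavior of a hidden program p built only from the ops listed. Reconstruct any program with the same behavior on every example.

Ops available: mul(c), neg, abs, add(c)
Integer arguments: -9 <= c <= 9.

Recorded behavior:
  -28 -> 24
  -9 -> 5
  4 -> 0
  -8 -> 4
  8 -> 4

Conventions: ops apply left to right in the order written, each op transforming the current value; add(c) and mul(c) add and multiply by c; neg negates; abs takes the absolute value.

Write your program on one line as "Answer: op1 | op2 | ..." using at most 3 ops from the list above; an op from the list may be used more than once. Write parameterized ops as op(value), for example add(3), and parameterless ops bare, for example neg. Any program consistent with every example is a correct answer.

neg | abs | add(-4)

Check, running the answer program on each example:
  -28 -> 28 -> 28 -> 24
  -9 -> 9 -> 9 -> 5
  4 -> -4 -> 4 -> 0
  -8 -> 8 -> 8 -> 4
  8 -> -8 -> 8 -> 4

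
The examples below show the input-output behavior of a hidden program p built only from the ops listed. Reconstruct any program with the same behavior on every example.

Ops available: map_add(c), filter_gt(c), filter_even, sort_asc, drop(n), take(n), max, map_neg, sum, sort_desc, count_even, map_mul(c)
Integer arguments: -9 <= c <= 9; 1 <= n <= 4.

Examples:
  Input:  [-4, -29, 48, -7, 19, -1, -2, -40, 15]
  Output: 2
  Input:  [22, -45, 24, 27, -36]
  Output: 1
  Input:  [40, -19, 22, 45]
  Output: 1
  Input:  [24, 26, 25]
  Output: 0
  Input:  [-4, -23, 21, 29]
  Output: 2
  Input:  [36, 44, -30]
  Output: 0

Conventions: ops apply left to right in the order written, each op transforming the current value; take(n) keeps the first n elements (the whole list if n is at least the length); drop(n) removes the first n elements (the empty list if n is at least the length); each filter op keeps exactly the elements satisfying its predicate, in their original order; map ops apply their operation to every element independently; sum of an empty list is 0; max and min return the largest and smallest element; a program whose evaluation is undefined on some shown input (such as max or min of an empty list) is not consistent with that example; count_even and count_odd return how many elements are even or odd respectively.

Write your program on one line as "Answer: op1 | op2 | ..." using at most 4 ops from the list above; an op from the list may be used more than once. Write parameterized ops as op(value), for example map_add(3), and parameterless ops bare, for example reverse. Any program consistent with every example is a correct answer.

map_mul(-2) | take(2) | filter_gt(5) | count_even

Check, running the answer program on each example:
  [-4, -29, 48, -7, 19, -1, -2, -40, 15] -> [8, 58, -96, 14, -38, 2, 4, 80, -30] -> [8, 58] -> [8, 58] -> 2
  [22, -45, 24, 27, -36] -> [-44, 90, -48, -54, 72] -> [-44, 90] -> [90] -> 1
  [40, -19, 22, 45] -> [-80, 38, -44, -90] -> [-80, 38] -> [38] -> 1
  [24, 26, 25] -> [-48, -52, -50] -> [-48, -52] -> [] -> 0
  [-4, -23, 21, 29] -> [8, 46, -42, -58] -> [8, 46] -> [8, 46] -> 2
  [36, 44, -30] -> [-72, -88, 60] -> [-72, -88] -> [] -> 0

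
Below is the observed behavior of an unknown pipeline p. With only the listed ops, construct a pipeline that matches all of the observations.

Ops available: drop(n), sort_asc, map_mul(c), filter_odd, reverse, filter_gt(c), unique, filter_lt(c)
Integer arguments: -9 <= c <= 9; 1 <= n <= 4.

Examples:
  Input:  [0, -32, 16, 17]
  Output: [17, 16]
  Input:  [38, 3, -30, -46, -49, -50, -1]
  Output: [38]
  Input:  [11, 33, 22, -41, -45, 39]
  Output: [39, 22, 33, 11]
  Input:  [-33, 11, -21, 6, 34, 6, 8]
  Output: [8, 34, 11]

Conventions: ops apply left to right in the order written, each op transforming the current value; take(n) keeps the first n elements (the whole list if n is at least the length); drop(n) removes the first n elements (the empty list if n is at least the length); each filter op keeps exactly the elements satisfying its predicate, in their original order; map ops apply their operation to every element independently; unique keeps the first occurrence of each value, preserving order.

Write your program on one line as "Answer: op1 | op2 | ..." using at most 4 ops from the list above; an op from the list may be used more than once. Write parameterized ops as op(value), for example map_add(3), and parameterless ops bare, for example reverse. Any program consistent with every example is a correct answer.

filter_gt(4) | reverse | filter_gt(7)

Check, running the answer program on each example:
  [0, -32, 16, 17] -> [16, 17] -> [17, 16] -> [17, 16]
  [38, 3, -30, -46, -49, -50, -1] -> [38] -> [38] -> [38]
  [11, 33, 22, -41, -45, 39] -> [11, 33, 22, 39] -> [39, 22, 33, 11] -> [39, 22, 33, 11]
  [-33, 11, -21, 6, 34, 6, 8] -> [11, 6, 34, 6, 8] -> [8, 6, 34, 6, 11] -> [8, 34, 11]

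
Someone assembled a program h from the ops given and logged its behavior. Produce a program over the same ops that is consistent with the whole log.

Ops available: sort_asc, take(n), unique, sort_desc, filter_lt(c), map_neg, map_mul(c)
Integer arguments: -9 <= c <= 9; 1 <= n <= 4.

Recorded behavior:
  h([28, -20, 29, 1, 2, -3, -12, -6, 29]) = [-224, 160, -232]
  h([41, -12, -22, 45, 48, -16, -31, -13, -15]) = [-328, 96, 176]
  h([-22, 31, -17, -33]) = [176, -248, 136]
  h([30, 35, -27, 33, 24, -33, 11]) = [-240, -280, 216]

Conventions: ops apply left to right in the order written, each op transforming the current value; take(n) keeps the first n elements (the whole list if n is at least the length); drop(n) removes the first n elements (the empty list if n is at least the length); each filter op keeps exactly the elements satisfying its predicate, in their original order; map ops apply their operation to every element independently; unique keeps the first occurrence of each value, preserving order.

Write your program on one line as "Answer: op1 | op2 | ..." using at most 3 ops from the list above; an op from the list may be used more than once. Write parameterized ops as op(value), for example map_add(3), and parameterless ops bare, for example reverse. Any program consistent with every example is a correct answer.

map_mul(-8) | take(3)

Check, running the answer program on each example:
  [28, -20, 29, 1, 2, -3, -12, -6, 29] -> [-224, 160, -232, -8, -16, 24, 96, 48, -232] -> [-224, 160, -232]
  [41, -12, -22, 45, 48, -16, -31, -13, -15] -> [-328, 96, 176, -360, -384, 128, 248, 104, 120] -> [-328, 96, 176]
  [-22, 31, -17, -33] -> [176, -248, 136, 264] -> [176, -248, 136]
  [30, 35, -27, 33, 24, -33, 11] -> [-240, -280, 216, -264, -192, 264, -88] -> [-240, -280, 216]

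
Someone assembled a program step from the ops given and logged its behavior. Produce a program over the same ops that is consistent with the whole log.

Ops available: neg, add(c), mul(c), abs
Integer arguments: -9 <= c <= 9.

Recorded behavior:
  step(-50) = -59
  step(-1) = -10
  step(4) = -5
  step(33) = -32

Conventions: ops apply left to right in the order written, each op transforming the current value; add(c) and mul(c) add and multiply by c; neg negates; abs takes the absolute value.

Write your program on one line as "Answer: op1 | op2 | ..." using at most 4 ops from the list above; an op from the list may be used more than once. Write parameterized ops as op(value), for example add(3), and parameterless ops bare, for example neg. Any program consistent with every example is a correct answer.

add(-5) | abs | neg | add(-4)

Check, running the answer program on each example:
  -50 -> -55 -> 55 -> -55 -> -59
  -1 -> -6 -> 6 -> -6 -> -10
  4 -> -1 -> 1 -> -1 -> -5
  33 -> 28 -> 28 -> -28 -> -32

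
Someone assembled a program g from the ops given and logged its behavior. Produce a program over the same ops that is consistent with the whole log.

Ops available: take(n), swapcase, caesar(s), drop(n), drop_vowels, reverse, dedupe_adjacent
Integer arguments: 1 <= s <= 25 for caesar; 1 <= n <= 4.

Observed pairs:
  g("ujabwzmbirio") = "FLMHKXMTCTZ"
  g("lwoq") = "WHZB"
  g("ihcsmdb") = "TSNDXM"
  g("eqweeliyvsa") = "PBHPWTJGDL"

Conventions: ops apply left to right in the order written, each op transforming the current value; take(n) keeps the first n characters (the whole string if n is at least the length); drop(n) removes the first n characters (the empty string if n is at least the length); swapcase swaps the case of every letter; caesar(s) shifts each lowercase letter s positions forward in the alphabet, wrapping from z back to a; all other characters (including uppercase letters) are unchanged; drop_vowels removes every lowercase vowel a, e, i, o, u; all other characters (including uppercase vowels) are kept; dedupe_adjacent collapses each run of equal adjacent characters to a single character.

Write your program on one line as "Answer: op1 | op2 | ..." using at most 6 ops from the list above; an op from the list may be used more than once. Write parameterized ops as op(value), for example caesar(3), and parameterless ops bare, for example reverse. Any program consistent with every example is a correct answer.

reverse | dedupe_adjacent | caesar(11) | drop_vowels | reverse | swapcase

Check, running the answer program on each example:
  "ujabwzmbirio" -> "oiribmzwbaju" -> "oiribmzwbaju" -> "ztctmxkhmluf" -> "ztctmxkhmlf" -> "flmhkxmtctz" -> "FLMHKXMTCTZ"
  "lwoq" -> "qowl" -> "qowl" -> "bzhw" -> "bzhw" -> "whzb" -> "WHZB"
  "ihcsmdb" -> "bdmschi" -> "bdmschi" -> "moxdnst" -> "mxdnst" -> "tsndxm" -> "TSNDXM"
  "eqweeliyvsa" -> "asvyileewqe" -> "asvyilewqe" -> "ldgjtwphbp" -> "ldgjtwphbp" -> "pbhpwtjgdl" -> "PBHPWTJGDL"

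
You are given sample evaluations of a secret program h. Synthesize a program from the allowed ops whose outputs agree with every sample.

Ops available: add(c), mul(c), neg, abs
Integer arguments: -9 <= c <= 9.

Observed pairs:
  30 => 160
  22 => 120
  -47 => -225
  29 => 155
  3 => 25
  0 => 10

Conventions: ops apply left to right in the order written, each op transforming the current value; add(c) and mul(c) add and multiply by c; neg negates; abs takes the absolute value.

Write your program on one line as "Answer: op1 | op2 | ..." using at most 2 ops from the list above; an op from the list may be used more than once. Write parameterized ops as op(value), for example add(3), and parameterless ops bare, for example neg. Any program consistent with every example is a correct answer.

add(2) | mul(5)

Check, running the answer program on each example:
  30 -> 32 -> 160
  22 -> 24 -> 120
  -47 -> -45 -> -225
  29 -> 31 -> 155
  3 -> 5 -> 25
  0 -> 2 -> 10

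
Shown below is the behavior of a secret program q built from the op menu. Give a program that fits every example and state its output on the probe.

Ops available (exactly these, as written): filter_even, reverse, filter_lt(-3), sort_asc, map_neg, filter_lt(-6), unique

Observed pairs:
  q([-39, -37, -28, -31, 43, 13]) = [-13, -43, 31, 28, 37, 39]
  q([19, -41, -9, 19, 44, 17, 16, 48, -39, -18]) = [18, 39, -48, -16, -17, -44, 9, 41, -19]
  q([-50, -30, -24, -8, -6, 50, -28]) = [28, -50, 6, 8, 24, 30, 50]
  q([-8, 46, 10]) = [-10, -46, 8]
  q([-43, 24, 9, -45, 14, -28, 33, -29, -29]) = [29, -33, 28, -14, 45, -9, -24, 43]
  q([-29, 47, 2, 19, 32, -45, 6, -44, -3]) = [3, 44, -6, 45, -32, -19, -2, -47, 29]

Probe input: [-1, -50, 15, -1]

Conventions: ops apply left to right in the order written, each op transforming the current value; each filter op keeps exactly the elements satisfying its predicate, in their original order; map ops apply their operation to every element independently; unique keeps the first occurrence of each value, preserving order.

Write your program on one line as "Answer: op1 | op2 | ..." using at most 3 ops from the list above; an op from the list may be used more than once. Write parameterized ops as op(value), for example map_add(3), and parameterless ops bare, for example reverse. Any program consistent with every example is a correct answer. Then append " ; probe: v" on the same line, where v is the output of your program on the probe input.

map_neg | unique | reverse ; probe: [-15, 50, 1]

Check, running the answer program on each example:
  [-39, -37, -28, -31, 43, 13] -> [39, 37, 28, 31, -43, -13] -> [39, 37, 28, 31, -43, -13] -> [-13, -43, 31, 28, 37, 39]
  [19, -41, -9, 19, 44, 17, 16, 48, -39, -18] -> [-19, 41, 9, -19, -44, -17, -16, -48, 39, 18] -> [-19, 41, 9, -44, -17, -16, -48, 39, 18] -> [18, 39, -48, -16, -17, -44, 9, 41, -19]
  [-50, -30, -24, -8, -6, 50, -28] -> [50, 30, 24, 8, 6, -50, 28] -> [50, 30, 24, 8, 6, -50, 28] -> [28, -50, 6, 8, 24, 30, 50]
  [-8, 46, 10] -> [8, -46, -10] -> [8, -46, -10] -> [-10, -46, 8]
  [-43, 24, 9, -45, 14, -28, 33, -29, -29] -> [43, -24, -9, 45, -14, 28, -33, 29, 29] -> [43, -24, -9, 45, -14, 28, -33, 29] -> [29, -33, 28, -14, 45, -9, -24, 43]
  [-29, 47, 2, 19, 32, -45, 6, -44, -3] -> [29, -47, -2, -19, -32, 45, -6, 44, 3] -> [29, -47, -2, -19, -32, 45, -6, 44, 3] -> [3, 44, -6, 45, -32, -19, -2, -47, 29]
  probe: [-1, -50, 15, -1] -> [1, 50, -15, 1] -> [1, 50, -15] -> [-15, 50, 1]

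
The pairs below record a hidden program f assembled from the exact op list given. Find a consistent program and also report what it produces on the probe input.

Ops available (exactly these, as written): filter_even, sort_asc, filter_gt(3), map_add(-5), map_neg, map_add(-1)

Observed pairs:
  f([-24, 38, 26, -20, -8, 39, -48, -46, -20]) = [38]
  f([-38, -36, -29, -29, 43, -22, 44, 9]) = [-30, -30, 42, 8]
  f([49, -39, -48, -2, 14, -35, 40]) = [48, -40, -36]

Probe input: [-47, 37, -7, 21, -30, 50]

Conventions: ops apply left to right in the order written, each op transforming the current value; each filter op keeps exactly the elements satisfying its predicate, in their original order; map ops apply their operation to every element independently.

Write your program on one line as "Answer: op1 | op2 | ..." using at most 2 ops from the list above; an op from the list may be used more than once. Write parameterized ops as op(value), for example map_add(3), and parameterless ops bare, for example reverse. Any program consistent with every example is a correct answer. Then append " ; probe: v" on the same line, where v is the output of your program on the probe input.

map_add(-1) | filter_even ; probe: [-48, 36, -8, 20]

Check, running the answer program on each example:
  [-24, 38, 26, -20, -8, 39, -48, -46, -20] -> [-25, 37, 25, -21, -9, 38, -49, -47, -21] -> [38]
  [-38, -36, -29, -29, 43, -22, 44, 9] -> [-39, -37, -30, -30, 42, -23, 43, 8] -> [-30, -30, 42, 8]
  [49, -39, -48, -2, 14, -35, 40] -> [48, -40, -49, -3, 13, -36, 39] -> [48, -40, -36]
  probe: [-47, 37, -7, 21, -30, 50] -> [-48, 36, -8, 20, -31, 49] -> [-48, 36, -8, 20]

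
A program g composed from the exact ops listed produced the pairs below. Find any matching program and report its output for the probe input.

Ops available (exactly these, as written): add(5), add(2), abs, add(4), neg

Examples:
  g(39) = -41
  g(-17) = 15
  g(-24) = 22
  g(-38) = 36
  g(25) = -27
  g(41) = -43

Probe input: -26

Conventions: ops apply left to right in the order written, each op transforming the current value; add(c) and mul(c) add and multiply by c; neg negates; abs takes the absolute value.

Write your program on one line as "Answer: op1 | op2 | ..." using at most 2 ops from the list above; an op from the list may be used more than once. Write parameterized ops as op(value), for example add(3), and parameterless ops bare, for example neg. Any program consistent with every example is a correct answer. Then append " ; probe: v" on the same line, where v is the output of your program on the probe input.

add(2) | neg ; probe: 24

Check, running the answer program on each example:
  39 -> 41 -> -41
  -17 -> -15 -> 15
  -24 -> -22 -> 22
  -38 -> -36 -> 36
  25 -> 27 -> -27
  41 -> 43 -> -43
  probe: -26 -> -24 -> 24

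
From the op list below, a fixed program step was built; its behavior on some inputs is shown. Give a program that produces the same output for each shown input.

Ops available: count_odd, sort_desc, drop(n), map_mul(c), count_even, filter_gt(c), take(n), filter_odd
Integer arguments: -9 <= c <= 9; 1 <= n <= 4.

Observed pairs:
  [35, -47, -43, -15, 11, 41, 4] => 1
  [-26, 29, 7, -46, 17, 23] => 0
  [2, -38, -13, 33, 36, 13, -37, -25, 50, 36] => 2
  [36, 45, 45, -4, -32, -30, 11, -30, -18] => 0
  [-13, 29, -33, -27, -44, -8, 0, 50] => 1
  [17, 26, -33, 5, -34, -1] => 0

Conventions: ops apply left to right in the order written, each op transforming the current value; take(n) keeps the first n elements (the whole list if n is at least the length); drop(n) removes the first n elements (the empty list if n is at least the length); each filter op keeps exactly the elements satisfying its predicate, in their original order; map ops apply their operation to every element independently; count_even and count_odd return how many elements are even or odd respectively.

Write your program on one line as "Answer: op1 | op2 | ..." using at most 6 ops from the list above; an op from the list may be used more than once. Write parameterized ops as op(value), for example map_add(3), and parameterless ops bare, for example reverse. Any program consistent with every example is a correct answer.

filter_gt(-7) | drop(2) | sort_desc | take(2) | map_mul(-9) | count_even

Check, running the answer program on each example:
  [35, -47, -43, -15, 11, 41, 4] -> [35, 11, 41, 4] -> [41, 4] -> [41, 4] -> [41, 4] -> [-369, -36] -> 1
  [-26, 29, 7, -46, 17, 23] -> [29, 7, 17, 23] -> [17, 23] -> [23, 17] -> [23, 17] -> [-207, -153] -> 0
  [2, -38, -13, 33, 36, 13, -37, -25, 50, 36] -> [2, 33, 36, 13, 50, 36] -> [36, 13, 50, 36] -> [50, 36, 36, 13] -> [50, 36] -> [-450, -324] -> 2
  [36, 45, 45, -4, -32, -30, 11, -30, -18] -> [36, 45, 45, -4, 11] -> [45, -4, 11] -> [45, 11, -4] -> [45, 11] -> [-405, -99] -> 0
  [-13, 29, -33, -27, -44, -8, 0, 50] -> [29, 0, 50] -> [50] -> [50] -> [50] -> [-450] -> 1
  [17, 26, -33, 5, -34, -1] -> [17, 26, 5, -1] -> [5, -1] -> [5, -1] -> [5, -1] -> [-45, 9] -> 0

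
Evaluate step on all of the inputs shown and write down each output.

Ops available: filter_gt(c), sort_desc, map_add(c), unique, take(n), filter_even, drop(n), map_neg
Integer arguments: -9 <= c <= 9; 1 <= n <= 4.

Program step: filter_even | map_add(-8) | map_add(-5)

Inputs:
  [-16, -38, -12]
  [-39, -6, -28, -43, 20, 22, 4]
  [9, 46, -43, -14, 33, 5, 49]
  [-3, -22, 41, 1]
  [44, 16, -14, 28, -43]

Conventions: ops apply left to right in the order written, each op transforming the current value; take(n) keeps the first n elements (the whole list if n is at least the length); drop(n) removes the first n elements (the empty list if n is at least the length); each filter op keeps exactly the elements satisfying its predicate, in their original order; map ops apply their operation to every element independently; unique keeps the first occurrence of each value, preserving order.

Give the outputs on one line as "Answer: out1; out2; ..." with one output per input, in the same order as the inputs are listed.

[-29, -51, -25]; [-19, -41, 7, 9, -9]; [33, -27]; [-35]; [31, 3, -27, 15]

Execution, op by op:
  [-16, -38, -12] -> [-16, -38, -12] -> [-24, -46, -20] -> [-29, -51, -25]
  [-39, -6, -28, -43, 20, 22, 4] -> [-6, -28, 20, 22, 4] -> [-14, -36, 12, 14, -4] -> [-19, -41, 7, 9, -9]
  [9, 46, -43, -14, 33, 5, 49] -> [46, -14] -> [38, -22] -> [33, -27]
  [-3, -22, 41, 1] -> [-22] -> [-30] -> [-35]
  [44, 16, -14, 28, -43] -> [44, 16, -14, 28] -> [36, 8, -22, 20] -> [31, 3, -27, 15]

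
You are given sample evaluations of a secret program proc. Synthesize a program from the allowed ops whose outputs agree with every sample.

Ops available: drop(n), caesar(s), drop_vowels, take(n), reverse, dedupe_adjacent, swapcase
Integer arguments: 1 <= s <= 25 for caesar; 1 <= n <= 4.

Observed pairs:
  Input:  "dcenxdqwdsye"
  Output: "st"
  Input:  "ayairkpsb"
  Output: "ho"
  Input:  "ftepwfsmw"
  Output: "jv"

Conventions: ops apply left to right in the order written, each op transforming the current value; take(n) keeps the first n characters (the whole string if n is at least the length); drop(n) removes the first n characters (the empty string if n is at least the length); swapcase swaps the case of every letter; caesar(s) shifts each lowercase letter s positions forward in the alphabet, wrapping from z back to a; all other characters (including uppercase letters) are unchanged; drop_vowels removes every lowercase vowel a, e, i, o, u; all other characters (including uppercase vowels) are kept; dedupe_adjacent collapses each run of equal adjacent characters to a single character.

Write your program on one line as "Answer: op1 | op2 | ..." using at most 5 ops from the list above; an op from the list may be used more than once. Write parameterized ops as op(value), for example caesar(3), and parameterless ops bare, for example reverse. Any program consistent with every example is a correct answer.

drop_vowels | take(2) | reverse | caesar(16)

Check, running the answer program on each example:
  "dcenxdqwdsye" -> "dcnxdqwdsy" -> "dc" -> "cd" -> "st"
  "ayairkpsb" -> "yrkpsb" -> "yr" -> "ry" -> "ho"
  "ftepwfsmw" -> "ftpwfsmw" -> "ft" -> "tf" -> "jv"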